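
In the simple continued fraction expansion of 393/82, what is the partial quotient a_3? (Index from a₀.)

393 = 4·82 + 65   →  a_0 = 4
82 = 1·65 + 17   →  a_1 = 1
65 = 3·17 + 14   →  a_2 = 3
17 = 1·14 + 3   →  a_3 = 1

1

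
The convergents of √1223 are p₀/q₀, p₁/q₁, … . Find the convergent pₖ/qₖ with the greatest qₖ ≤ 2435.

84421/2414

√1223 = [34; 1, 33, 1, 68, …] (period length 4).
Convergents:
  p_0/q_0 = 34/1
  p_1/q_1 = 35/1
  p_2/q_2 = 1189/34
  p_3/q_3 = 1224/35
  p_4/q_4 = 84421/2414
  p_5/q_5 = 85645/2449
q_4 = 2414 ≤ 2435 < 2449 = q_5, so the answer is 84421/2414.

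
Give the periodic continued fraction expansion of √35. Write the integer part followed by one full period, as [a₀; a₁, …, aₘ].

a₀ = ⌊√35⌋ = 5.
With m₀=0, d₀=1 and mₖ₊₁ = dₖaₖ − mₖ, dₖ₊₁ = (n − mₖ₊₁²)/dₖ, aₖ₊₁ = ⌊(a₀+mₖ₊₁)/dₖ₊₁⌋:
  k=1: m=5, d=10, a=1
  k=2: m=5, d=1, a=10
d=1 and a=2a₀=10 at k=2, so the next step gives (m, d) = (5, 10) again — its k=1 value — and the period has length 2.

[5; 1, 10]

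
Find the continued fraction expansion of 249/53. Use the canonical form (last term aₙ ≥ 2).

[4; 1, 2, 3, 5]

249 = 4×53 + 37
53 = 1×37 + 16
37 = 2×16 + 5
16 = 3×5 + 1
5 = 5×1 + 0  (stop)
So 249/53 = [4; 1, 2, 3, 5].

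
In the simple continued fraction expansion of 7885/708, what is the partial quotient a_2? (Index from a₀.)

3

7885 = 11·708 + 97   →  a_0 = 11
708 = 7·97 + 29   →  a_1 = 7
97 = 3·29 + 10   →  a_2 = 3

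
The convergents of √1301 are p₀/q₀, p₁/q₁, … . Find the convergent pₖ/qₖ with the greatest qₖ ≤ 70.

1046/29

√1301 = [36; 14, 2, 2, 2, 2, 14, 72, …] (period length 7).
Convergents:
  p_0/q_0 = 36/1
  p_1/q_1 = 505/14
  p_2/q_2 = 1046/29
  p_3/q_3 = 2597/72
q_2 = 29 ≤ 70 < 72 = q_3, so the answer is 1046/29.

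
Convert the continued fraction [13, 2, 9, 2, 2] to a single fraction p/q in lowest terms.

Using pₖ = aₖpₖ₋₁ + pₖ₋₂ and qₖ = aₖqₖ₋₁ + qₖ₋₂:
  k=0: a=13, p=13, q=1
  k=1: a=2, p=27, q=2
  k=2: a=9, p=256, q=19
  k=3: a=2, p=539, q=40
  k=4: a=2, p=1334, q=99

1334/99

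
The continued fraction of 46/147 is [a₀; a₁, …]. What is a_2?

46 = 0·147 + 46   →  a_0 = 0
147 = 3·46 + 9   →  a_1 = 3
46 = 5·9 + 1   →  a_2 = 5

5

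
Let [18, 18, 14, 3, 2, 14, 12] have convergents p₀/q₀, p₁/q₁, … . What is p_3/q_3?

Using pₖ = aₖpₖ₋₁ + pₖ₋₂, qₖ = aₖqₖ₋₁ + qₖ₋₂ (with p₋₁=1, p₋₂=0, q₋₁=0, q₋₂=1):
  k=0: a=18, p=18, q=1
  k=1: a=18, p=325, q=18
  k=2: a=14, p=4568, q=253
  k=3: a=3, p=14029, q=777

14029/777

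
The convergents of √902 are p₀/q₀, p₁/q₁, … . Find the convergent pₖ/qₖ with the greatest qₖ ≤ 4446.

54090/1801

√902 = [30; 30, 60, …] (period length 2).
Convergents:
  p_0/q_0 = 30/1
  p_1/q_1 = 901/30
  p_2/q_2 = 54090/1801
  p_3/q_3 = 1623601/54060
q_2 = 1801 ≤ 4446 < 54060 = q_3, so the answer is 54090/1801.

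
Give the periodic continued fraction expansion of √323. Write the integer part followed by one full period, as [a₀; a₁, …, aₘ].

a₀ = ⌊√323⌋ = 17.

[17; 1, 34]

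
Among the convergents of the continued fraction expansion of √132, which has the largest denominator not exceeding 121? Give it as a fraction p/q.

1057/92

√132 = [11; 2, 22, …] (period length 2).
Convergents:
  p_0/q_0 = 11/1
  p_1/q_1 = 23/2
  p_2/q_2 = 517/45
  p_3/q_3 = 1057/92
  p_4/q_4 = 23771/2069
q_3 = 92 ≤ 121 < 2069 = q_4, so the answer is 1057/92.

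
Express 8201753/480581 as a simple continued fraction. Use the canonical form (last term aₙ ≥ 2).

[17; 15, 13, 17, 14, 3, 3]

8201753 = 17×480581 + 31876
480581 = 15×31876 + 2441
31876 = 13×2441 + 143
2441 = 17×143 + 10
143 = 14×10 + 3
10 = 3×3 + 1
3 = 3×1 + 0  (stop)
So 8201753/480581 = [17; 15, 13, 17, 14, 3, 3].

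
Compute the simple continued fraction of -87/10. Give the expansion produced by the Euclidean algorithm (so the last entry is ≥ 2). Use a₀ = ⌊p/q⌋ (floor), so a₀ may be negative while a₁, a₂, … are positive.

[-9; 3, 3]

-87 = -9×10 + 3
10 = 3×3 + 1
3 = 3×1 + 0  (stop)
So -87/10 = [-9; 3, 3].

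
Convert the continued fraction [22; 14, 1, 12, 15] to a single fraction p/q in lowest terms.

Using pₖ = aₖpₖ₋₁ + pₖ₋₂ and qₖ = aₖqₖ₋₁ + qₖ₋₂:
  k=0: a=22, p=22, q=1
  k=1: a=14, p=309, q=14
  k=2: a=1, p=331, q=15
  k=3: a=12, p=4281, q=194
  k=4: a=15, p=64546, q=2925

64546/2925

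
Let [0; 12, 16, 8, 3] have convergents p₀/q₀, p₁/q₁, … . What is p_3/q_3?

Using pₖ = aₖpₖ₋₁ + pₖ₋₂, qₖ = aₖqₖ₋₁ + qₖ₋₂ (with p₋₁=1, p₋₂=0, q₋₁=0, q₋₂=1):
  k=0: a=0, p=0, q=1
  k=1: a=12, p=1, q=12
  k=2: a=16, p=16, q=193
  k=3: a=8, p=129, q=1556

129/1556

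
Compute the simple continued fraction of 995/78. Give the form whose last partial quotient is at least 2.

[12; 1, 3, 9, 2]

995 = 12·78 + 59
78 = 1·59 + 19
59 = 3·19 + 2
19 = 9·2 + 1
2 = 2·1 + 0  (stop)
So 995/78 = [12; 1, 3, 9, 2].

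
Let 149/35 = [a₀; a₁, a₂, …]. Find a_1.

3

149 = 4·35 + 9   →  a_0 = 4
35 = 3·9 + 8   →  a_1 = 3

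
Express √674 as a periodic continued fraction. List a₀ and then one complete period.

a₀ = ⌊√674⌋ = 25.
With m₀=0, d₀=1 and mₖ₊₁ = dₖaₖ − mₖ, dₖ₊₁ = (n − mₖ₊₁²)/dₖ, aₖ₊₁ = ⌊(a₀+mₖ₊₁)/dₖ₊₁⌋:
  k=1: m=25, d=49, a=1
  k=2: m=24, d=2, a=24
  k=3: m=24, d=49, a=1
  k=4: m=25, d=1, a=50
d=1 and a=2a₀=50 at k=4, so the next step gives (m, d) = (25, 49) again — its k=1 value — and the period has length 4.

[25; 1, 24, 1, 50]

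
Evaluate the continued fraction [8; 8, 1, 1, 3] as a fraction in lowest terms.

487/60

Using pₖ = aₖpₖ₋₁ + pₖ₋₂ and qₖ = aₖqₖ₋₁ + qₖ₋₂:
  k=0: a=8, p=8, q=1
  k=1: a=8, p=65, q=8
  k=2: a=1, p=73, q=9
  k=3: a=1, p=138, q=17
  k=4: a=3, p=487, q=60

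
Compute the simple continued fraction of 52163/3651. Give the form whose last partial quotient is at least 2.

[14; 3, 2, 12, 3, 2, 2, 2]

52163 = 14·3651 + 1049
3651 = 3·1049 + 504
1049 = 2·504 + 41
504 = 12·41 + 12
41 = 3·12 + 5
12 = 2·5 + 2
5 = 2·2 + 1
2 = 2·1 + 0  (stop)
So 52163/3651 = [14; 3, 2, 12, 3, 2, 2, 2].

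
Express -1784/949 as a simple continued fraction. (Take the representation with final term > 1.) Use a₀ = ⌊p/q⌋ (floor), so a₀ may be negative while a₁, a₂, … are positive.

[-2; 8, 3, 12, 3]

-1784 = -2*949 + 114
949 = 8*114 + 37
114 = 3*37 + 3
37 = 12*3 + 1
3 = 3*1 + 0  (stop)
So -1784/949 = [-2; 8, 3, 12, 3].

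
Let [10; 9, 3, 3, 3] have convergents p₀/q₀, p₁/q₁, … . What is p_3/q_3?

Using pₖ = aₖpₖ₋₁ + pₖ₋₂, qₖ = aₖqₖ₋₁ + qₖ₋₂ (with p₋₁=1, p₋₂=0, q₋₁=0, q₋₂=1):
  k=0: a=10, p=10, q=1
  k=1: a=9, p=91, q=9
  k=2: a=3, p=283, q=28
  k=3: a=3, p=940, q=93

940/93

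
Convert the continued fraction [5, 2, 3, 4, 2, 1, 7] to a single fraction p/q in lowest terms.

Using pₖ = aₖpₖ₋₁ + pₖ₋₂ and qₖ = aₖqₖ₋₁ + qₖ₋₂:
  k=0: a=5, p=5, q=1
  k=1: a=2, p=11, q=2
  k=2: a=3, p=38, q=7
  k=3: a=4, p=163, q=30
  k=4: a=2, p=364, q=67
  k=5: a=1, p=527, q=97
  k=6: a=7, p=4053, q=746

4053/746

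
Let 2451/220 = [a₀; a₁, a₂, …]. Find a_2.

10

2451 = 11·220 + 31   →  a_0 = 11
220 = 7·31 + 3   →  a_1 = 7
31 = 10·3 + 1   →  a_2 = 10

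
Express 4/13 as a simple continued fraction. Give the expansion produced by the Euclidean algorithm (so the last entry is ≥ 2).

4 = 0×13 + 4
13 = 3×4 + 1
4 = 4×1 + 0  (stop)
So 4/13 = [0; 3, 4].

[0; 3, 4]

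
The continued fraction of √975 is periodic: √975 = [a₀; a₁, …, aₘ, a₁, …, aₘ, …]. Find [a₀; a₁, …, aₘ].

[31; 4, 2, 4, 62]

a₀ = ⌊√975⌋ = 31.
With m₀=0, d₀=1 and mₖ₊₁ = dₖaₖ − mₖ, dₖ₊₁ = (n − mₖ₊₁²)/dₖ, aₖ₊₁ = ⌊(a₀+mₖ₊₁)/dₖ₊₁⌋:
  k=1: m=31, d=14, a=4
  k=2: m=25, d=25, a=2
  k=3: m=25, d=14, a=4
  k=4: m=31, d=1, a=62
d=1 and a=2a₀=62 at k=4, so the next step gives (m, d) = (31, 14) again — its k=1 value — and the period has length 4.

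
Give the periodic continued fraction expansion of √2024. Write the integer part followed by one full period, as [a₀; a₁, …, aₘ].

[44; 1, 88]

a₀ = ⌊√2024⌋ = 44.
With m₀=0, d₀=1 and mₖ₊₁ = dₖaₖ − mₖ, dₖ₊₁ = (n − mₖ₊₁²)/dₖ, aₖ₊₁ = ⌊(a₀+mₖ₊₁)/dₖ₊₁⌋:
  k=1: m=44, d=88, a=1
  k=2: m=44, d=1, a=88
d=1 and a=2a₀=88 at k=2, so the next step gives (m, d) = (44, 88) again — its k=1 value — and the period has length 2.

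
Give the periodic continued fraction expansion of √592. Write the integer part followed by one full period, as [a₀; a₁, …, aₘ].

[24; 3, 48]

a₀ = ⌊√592⌋ = 24.
With m₀=0, d₀=1 and mₖ₊₁ = dₖaₖ − mₖ, dₖ₊₁ = (n − mₖ₊₁²)/dₖ, aₖ₊₁ = ⌊(a₀+mₖ₊₁)/dₖ₊₁⌋:
  k=1: m=24, d=16, a=3
  k=2: m=24, d=1, a=48
d=1 and a=2a₀=48 at k=2, so the next step gives (m, d) = (24, 16) again — its k=1 value — and the period has length 2.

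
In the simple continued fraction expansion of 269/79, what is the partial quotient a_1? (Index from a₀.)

2

269 = 3·79 + 32   →  a_0 = 3
79 = 2·32 + 15   →  a_1 = 2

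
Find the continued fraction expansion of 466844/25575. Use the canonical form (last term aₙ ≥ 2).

466844 = 18*25575 + 6494
25575 = 3*6494 + 6093
6494 = 1*6093 + 401
6093 = 15*401 + 78
401 = 5*78 + 11
78 = 7*11 + 1
11 = 11*1 + 0  (stop)
So 466844/25575 = [18; 3, 1, 15, 5, 7, 11].

[18; 3, 1, 15, 5, 7, 11]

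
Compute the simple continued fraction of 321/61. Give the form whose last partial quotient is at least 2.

321 = 5×61 + 16
61 = 3×16 + 13
16 = 1×13 + 3
13 = 4×3 + 1
3 = 3×1 + 0  (stop)
So 321/61 = [5; 3, 1, 4, 3].

[5; 3, 1, 4, 3]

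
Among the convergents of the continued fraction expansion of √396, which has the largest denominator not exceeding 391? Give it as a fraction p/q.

7741/389

√396 = [19; 1, 8, 1, 38, …] (period length 4).
Convergents:
  p_0/q_0 = 19/1
  p_1/q_1 = 20/1
  p_2/q_2 = 179/9
  p_3/q_3 = 199/10
  p_4/q_4 = 7741/389
  p_5/q_5 = 7940/399
q_4 = 389 ≤ 391 < 399 = q_5, so the answer is 7741/389.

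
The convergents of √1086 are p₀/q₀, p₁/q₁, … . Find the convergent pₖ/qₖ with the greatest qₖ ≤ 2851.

√1086 = [32; 1, 20, 1, 64, …] (period length 4).
Convergents:
  p_0/q_0 = 32/1
  p_1/q_1 = 33/1
  p_2/q_2 = 692/21
  p_3/q_3 = 725/22
  p_4/q_4 = 47092/1429
  p_5/q_5 = 47817/1451
  p_6/q_6 = 1003432/30449
q_5 = 1451 ≤ 2851 < 30449 = q_6, so the answer is 47817/1451.

47817/1451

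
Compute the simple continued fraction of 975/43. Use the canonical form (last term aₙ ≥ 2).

975 = 22*43 + 29
43 = 1*29 + 14
29 = 2*14 + 1
14 = 14*1 + 0  (stop)
So 975/43 = [22; 1, 2, 14].

[22; 1, 2, 14]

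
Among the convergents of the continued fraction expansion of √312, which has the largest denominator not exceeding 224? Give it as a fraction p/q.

√312 = [17; 1, 1, 1, 34, …] (period length 4).
Convergents:
  p_0/q_0 = 17/1
  p_1/q_1 = 18/1
  p_2/q_2 = 35/2
  p_3/q_3 = 53/3
  p_4/q_4 = 1837/104
  p_5/q_5 = 1890/107
  p_6/q_6 = 3727/211
  p_7/q_7 = 5617/318
q_6 = 211 ≤ 224 < 318 = q_7, so the answer is 3727/211.

3727/211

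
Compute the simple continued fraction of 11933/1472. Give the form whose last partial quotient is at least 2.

[8; 9, 2, 1, 1, 1, 19]

11933 = 8×1472 + 157
1472 = 9×157 + 59
157 = 2×59 + 39
59 = 1×39 + 20
39 = 1×20 + 19
20 = 1×19 + 1
19 = 19×1 + 0  (stop)
So 11933/1472 = [8; 9, 2, 1, 1, 1, 19].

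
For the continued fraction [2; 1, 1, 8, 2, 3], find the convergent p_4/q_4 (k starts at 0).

91/36

Using pₖ = aₖpₖ₋₁ + pₖ₋₂, qₖ = aₖqₖ₋₁ + qₖ₋₂ (with p₋₁=1, p₋₂=0, q₋₁=0, q₋₂=1):
  k=0: a=2, p=2, q=1
  k=1: a=1, p=3, q=1
  k=2: a=1, p=5, q=2
  k=3: a=8, p=43, q=17
  k=4: a=2, p=91, q=36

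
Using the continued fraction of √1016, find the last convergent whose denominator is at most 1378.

√1016 = [31; 1, 6, 1, 62, …] (period length 4).
Convergents:
  p_0/q_0 = 31/1
  p_1/q_1 = 32/1
  p_2/q_2 = 223/7
  p_3/q_3 = 255/8
  p_4/q_4 = 16033/503
  p_5/q_5 = 16288/511
  p_6/q_6 = 113761/3569
q_5 = 511 ≤ 1378 < 3569 = q_6, so the answer is 16288/511.

16288/511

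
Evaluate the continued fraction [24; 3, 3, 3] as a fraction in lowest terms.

Using pₖ = aₖpₖ₋₁ + pₖ₋₂ and qₖ = aₖqₖ₋₁ + qₖ₋₂:
  k=0: a=24, p=24, q=1
  k=1: a=3, p=73, q=3
  k=2: a=3, p=243, q=10
  k=3: a=3, p=802, q=33

802/33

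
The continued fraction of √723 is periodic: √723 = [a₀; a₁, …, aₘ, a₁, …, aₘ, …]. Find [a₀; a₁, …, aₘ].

a₀ = ⌊√723⌋ = 26.
With m₀=0, d₀=1 and mₖ₊₁ = dₖaₖ − mₖ, dₖ₊₁ = (n − mₖ₊₁²)/dₖ, aₖ₊₁ = ⌊(a₀+mₖ₊₁)/dₖ₊₁⌋:
  k=1: m=26, d=47, a=1
  k=2: m=21, d=6, a=7
  k=3: m=21, d=47, a=1
  k=4: m=26, d=1, a=52
d=1 and a=2a₀=52 at k=4, so the next step gives (m, d) = (26, 47) again — its k=1 value — and the period has length 4.

[26; 1, 7, 1, 52]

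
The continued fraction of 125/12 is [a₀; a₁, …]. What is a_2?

2

125 = 10·12 + 5   →  a_0 = 10
12 = 2·5 + 2   →  a_1 = 2
5 = 2·2 + 1   →  a_2 = 2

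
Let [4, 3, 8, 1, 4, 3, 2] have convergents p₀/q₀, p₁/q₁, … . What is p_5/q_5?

Using pₖ = aₖpₖ₋₁ + pₖ₋₂, qₖ = aₖqₖ₋₁ + qₖ₋₂ (with p₋₁=1, p₋₂=0, q₋₁=0, q₋₂=1):
  k=0: a=4, p=4, q=1
  k=1: a=3, p=13, q=3
  k=2: a=8, p=108, q=25
  k=3: a=1, p=121, q=28
  k=4: a=4, p=592, q=137
  k=5: a=3, p=1897, q=439

1897/439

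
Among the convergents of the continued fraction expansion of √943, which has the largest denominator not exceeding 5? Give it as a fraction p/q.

√943 = [30; 1, 2, 2, 2, 1, 60, …] (period length 6).
Convergents:
  p_0/q_0 = 30/1
  p_1/q_1 = 31/1
  p_2/q_2 = 92/3
  p_3/q_3 = 215/7
q_2 = 3 ≤ 5 < 7 = q_3, so the answer is 92/3.

92/3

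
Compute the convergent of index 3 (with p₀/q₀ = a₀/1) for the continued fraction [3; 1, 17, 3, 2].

Using pₖ = aₖpₖ₋₁ + pₖ₋₂, qₖ = aₖqₖ₋₁ + qₖ₋₂ (with p₋₁=1, p₋₂=0, q₋₁=0, q₋₂=1):
  k=0: a=3, p=3, q=1
  k=1: a=1, p=4, q=1
  k=2: a=17, p=71, q=18
  k=3: a=3, p=217, q=55

217/55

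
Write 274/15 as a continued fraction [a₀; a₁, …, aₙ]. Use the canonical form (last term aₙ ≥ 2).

[18; 3, 1, 3]

274 = 18·15 + 4
15 = 3·4 + 3
4 = 1·3 + 1
3 = 3·1 + 0  (stop)
So 274/15 = [18; 3, 1, 3].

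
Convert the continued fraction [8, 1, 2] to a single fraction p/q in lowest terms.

26/3

Fold from the inside: start with 2/1.
  1 + 1/2 = 3/2
  8 + 2/3 = 26/3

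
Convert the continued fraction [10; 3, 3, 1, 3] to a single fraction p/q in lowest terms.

505/49

Using pₖ = aₖpₖ₋₁ + pₖ₋₂ and qₖ = aₖqₖ₋₁ + qₖ₋₂:
  k=0: a=10, p=10, q=1
  k=1: a=3, p=31, q=3
  k=2: a=3, p=103, q=10
  k=3: a=1, p=134, q=13
  k=4: a=3, p=505, q=49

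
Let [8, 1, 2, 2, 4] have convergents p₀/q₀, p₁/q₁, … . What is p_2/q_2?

Using pₖ = aₖpₖ₋₁ + pₖ₋₂, qₖ = aₖqₖ₋₁ + qₖ₋₂ (with p₋₁=1, p₋₂=0, q₋₁=0, q₋₂=1):
  k=0: a=8, p=8, q=1
  k=1: a=1, p=9, q=1
  k=2: a=2, p=26, q=3

26/3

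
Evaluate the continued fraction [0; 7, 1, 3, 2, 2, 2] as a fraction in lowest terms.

53/412

Using pₖ = aₖpₖ₋₁ + pₖ₋₂ and qₖ = aₖqₖ₋₁ + qₖ₋₂:
  k=0: a=0, p=0, q=1
  k=1: a=7, p=1, q=7
  k=2: a=1, p=1, q=8
  k=3: a=3, p=4, q=31
  k=4: a=2, p=9, q=70
  k=5: a=2, p=22, q=171
  k=6: a=2, p=53, q=412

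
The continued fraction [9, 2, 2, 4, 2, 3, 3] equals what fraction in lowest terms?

Fold from the inside: start with 3/1.
  3 + 1/3 = 10/3
  2 + 3/10 = 23/10
  4 + 10/23 = 102/23
  2 + 23/102 = 227/102
  2 + 102/227 = 556/227
  9 + 227/556 = 5231/556

5231/556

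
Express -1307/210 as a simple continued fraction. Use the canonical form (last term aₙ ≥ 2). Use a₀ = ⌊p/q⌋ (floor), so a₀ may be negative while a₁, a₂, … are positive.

-1307 = -7·210 + 163
210 = 1·163 + 47
163 = 3·47 + 22
47 = 2·22 + 3
22 = 7·3 + 1
3 = 3·1 + 0  (stop)
So -1307/210 = [-7; 1, 3, 2, 7, 3].

[-7; 1, 3, 2, 7, 3]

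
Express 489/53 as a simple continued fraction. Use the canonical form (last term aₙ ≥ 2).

489 = 9*53 + 12
53 = 4*12 + 5
12 = 2*5 + 2
5 = 2*2 + 1
2 = 2*1 + 0  (stop)
So 489/53 = [9; 4, 2, 2, 2].

[9; 4, 2, 2, 2]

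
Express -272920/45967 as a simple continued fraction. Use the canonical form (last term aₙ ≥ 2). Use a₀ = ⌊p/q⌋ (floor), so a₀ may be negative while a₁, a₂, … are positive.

[-6; 15, 1, 18, 1, 7, 18]

-272920 = -6×45967 + 2882
45967 = 15×2882 + 2737
2882 = 1×2737 + 145
2737 = 18×145 + 127
145 = 1×127 + 18
127 = 7×18 + 1
18 = 18×1 + 0  (stop)
So -272920/45967 = [-6; 15, 1, 18, 1, 7, 18].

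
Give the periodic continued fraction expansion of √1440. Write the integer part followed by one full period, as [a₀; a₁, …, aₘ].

a₀ = ⌊√1440⌋ = 37.
With m₀=0, d₀=1 and mₖ₊₁ = dₖaₖ − mₖ, dₖ₊₁ = (n − mₖ₊₁²)/dₖ, aₖ₊₁ = ⌊(a₀+mₖ₊₁)/dₖ₊₁⌋:
  k=1: m=37, d=71, a=1
  k=2: m=34, d=4, a=17
  k=3: m=34, d=71, a=1
  k=4: m=37, d=1, a=74
d=1 and a=2a₀=74 at k=4, so the next step gives (m, d) = (37, 71) again — its k=1 value — and the period has length 4.

[37; 1, 17, 1, 74]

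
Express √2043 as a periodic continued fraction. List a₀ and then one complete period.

[45; 5, 90]

a₀ = ⌊√2043⌋ = 45.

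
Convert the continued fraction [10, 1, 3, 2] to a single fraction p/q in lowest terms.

Using pₖ = aₖpₖ₋₁ + pₖ₋₂ and qₖ = aₖqₖ₋₁ + qₖ₋₂:
  k=0: a=10, p=10, q=1
  k=1: a=1, p=11, q=1
  k=2: a=3, p=43, q=4
  k=3: a=2, p=97, q=9

97/9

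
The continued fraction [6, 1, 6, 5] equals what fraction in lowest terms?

247/36

Using pₖ = aₖpₖ₋₁ + pₖ₋₂ and qₖ = aₖqₖ₋₁ + qₖ₋₂:
  k=0: a=6, p=6, q=1
  k=1: a=1, p=7, q=1
  k=2: a=6, p=48, q=7
  k=3: a=5, p=247, q=36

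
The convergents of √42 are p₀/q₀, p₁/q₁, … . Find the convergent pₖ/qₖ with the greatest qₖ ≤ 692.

√42 = [6; 2, 12, …] (period length 2).
Convergents:
  p_0/q_0 = 6/1
  p_1/q_1 = 13/2
  p_2/q_2 = 162/25
  p_3/q_3 = 337/52
  p_4/q_4 = 4206/649
  p_5/q_5 = 8749/1350
q_4 = 649 ≤ 692 < 1350 = q_5, so the answer is 4206/649.

4206/649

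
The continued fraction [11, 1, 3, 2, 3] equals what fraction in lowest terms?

Using pₖ = aₖpₖ₋₁ + pₖ₋₂ and qₖ = aₖqₖ₋₁ + qₖ₋₂:
  k=0: a=11, p=11, q=1
  k=1: a=1, p=12, q=1
  k=2: a=3, p=47, q=4
  k=3: a=2, p=106, q=9
  k=4: a=3, p=365, q=31

365/31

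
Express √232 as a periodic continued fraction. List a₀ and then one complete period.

a₀ = ⌊√232⌋ = 15.
With m₀=0, d₀=1 and mₖ₊₁ = dₖaₖ − mₖ, dₖ₊₁ = (n − mₖ₊₁²)/dₖ, aₖ₊₁ = ⌊(a₀+mₖ₊₁)/dₖ₊₁⌋:
  k=1: m=15, d=7, a=4
  k=2: m=13, d=9, a=3
  k=3: m=14, d=4, a=7
  k=4: m=14, d=9, a=3
  k=5: m=13, d=7, a=4
  k=6: m=15, d=1, a=30
d=1 and a=2a₀=30 at k=6, so the next step gives (m, d) = (15, 7) again — its k=1 value — and the period has length 6.

[15; 4, 3, 7, 3, 4, 30]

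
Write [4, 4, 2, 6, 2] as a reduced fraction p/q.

528/125

Fold from the inside: start with 2/1.
  6 + 1/2 = 13/2
  2 + 2/13 = 28/13
  4 + 13/28 = 125/28
  4 + 28/125 = 528/125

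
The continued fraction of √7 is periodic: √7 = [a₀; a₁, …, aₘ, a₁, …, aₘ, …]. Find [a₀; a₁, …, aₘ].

a₀ = ⌊√7⌋ = 2.
With m₀=0, d₀=1 and mₖ₊₁ = dₖaₖ − mₖ, dₖ₊₁ = (n − mₖ₊₁²)/dₖ, aₖ₊₁ = ⌊(a₀+mₖ₊₁)/dₖ₊₁⌋:
  k=1: m=2, d=3, a=1
  k=2: m=1, d=2, a=1
  k=3: m=1, d=3, a=1
  k=4: m=2, d=1, a=4
d=1 and a=2a₀=4 at k=4, so the next step gives (m, d) = (2, 3) again — its k=1 value — and the period has length 4.

[2; 1, 1, 1, 4]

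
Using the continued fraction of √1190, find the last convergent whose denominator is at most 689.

√1190 = [34; 2, 68, …] (period length 2).
Convergents:
  p_0/q_0 = 34/1
  p_1/q_1 = 69/2
  p_2/q_2 = 4726/137
  p_3/q_3 = 9521/276
  p_4/q_4 = 652154/18905
q_3 = 276 ≤ 689 < 18905 = q_4, so the answer is 9521/276.

9521/276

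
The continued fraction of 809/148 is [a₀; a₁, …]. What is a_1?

2

809 = 5·148 + 69   →  a_0 = 5
148 = 2·69 + 10   →  a_1 = 2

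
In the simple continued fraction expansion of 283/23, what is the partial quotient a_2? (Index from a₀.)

3

283 = 12·23 + 7   →  a_0 = 12
23 = 3·7 + 2   →  a_1 = 3
7 = 3·2 + 1   →  a_2 = 3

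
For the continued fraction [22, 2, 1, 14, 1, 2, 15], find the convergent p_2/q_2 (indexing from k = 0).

Using pₖ = aₖpₖ₋₁ + pₖ₋₂, qₖ = aₖqₖ₋₁ + qₖ₋₂ (with p₋₁=1, p₋₂=0, q₋₁=0, q₋₂=1):
  k=0: a=22, p=22, q=1
  k=1: a=2, p=45, q=2
  k=2: a=1, p=67, q=3

67/3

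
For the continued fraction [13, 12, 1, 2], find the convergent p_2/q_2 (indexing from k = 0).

Using pₖ = aₖpₖ₋₁ + pₖ₋₂, qₖ = aₖqₖ₋₁ + qₖ₋₂ (with p₋₁=1, p₋₂=0, q₋₁=0, q₋₂=1):
  k=0: a=13, p=13, q=1
  k=1: a=12, p=157, q=12
  k=2: a=1, p=170, q=13

170/13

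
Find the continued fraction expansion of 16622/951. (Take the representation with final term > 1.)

16622 = 17*951 + 455
951 = 2*455 + 41
455 = 11*41 + 4
41 = 10*4 + 1
4 = 4*1 + 0  (stop)
So 16622/951 = [17; 2, 11, 10, 4].

[17; 2, 11, 10, 4]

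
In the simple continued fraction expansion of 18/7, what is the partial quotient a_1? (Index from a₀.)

18 = 2·7 + 4   →  a_0 = 2
7 = 1·4 + 3   →  a_1 = 1

1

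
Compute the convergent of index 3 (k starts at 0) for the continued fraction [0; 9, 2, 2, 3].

Using pₖ = aₖpₖ₋₁ + pₖ₋₂, qₖ = aₖqₖ₋₁ + qₖ₋₂ (with p₋₁=1, p₋₂=0, q₋₁=0, q₋₂=1):
  k=0: a=0, p=0, q=1
  k=1: a=9, p=1, q=9
  k=2: a=2, p=2, q=19
  k=3: a=2, p=5, q=47

5/47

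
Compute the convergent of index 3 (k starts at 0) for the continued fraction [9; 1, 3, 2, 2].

Using pₖ = aₖpₖ₋₁ + pₖ₋₂, qₖ = aₖqₖ₋₁ + qₖ₋₂ (with p₋₁=1, p₋₂=0, q₋₁=0, q₋₂=1):
  k=0: a=9, p=9, q=1
  k=1: a=1, p=10, q=1
  k=2: a=3, p=39, q=4
  k=3: a=2, p=88, q=9

88/9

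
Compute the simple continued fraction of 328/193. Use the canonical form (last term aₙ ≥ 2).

328 = 1×193 + 135
193 = 1×135 + 58
135 = 2×58 + 19
58 = 3×19 + 1
19 = 19×1 + 0  (stop)
So 328/193 = [1; 1, 2, 3, 19].

[1; 1, 2, 3, 19]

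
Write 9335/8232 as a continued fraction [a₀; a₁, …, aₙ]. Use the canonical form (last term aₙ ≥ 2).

9335 = 1*8232 + 1103
8232 = 7*1103 + 511
1103 = 2*511 + 81
511 = 6*81 + 25
81 = 3*25 + 6
25 = 4*6 + 1
6 = 6*1 + 0  (stop)
So 9335/8232 = [1; 7, 2, 6, 3, 4, 6].

[1; 7, 2, 6, 3, 4, 6]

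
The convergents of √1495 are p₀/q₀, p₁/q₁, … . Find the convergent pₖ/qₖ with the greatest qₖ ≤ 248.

9009/233

√1495 = [38; 1, 1, 1, 76, …] (period length 4).
Convergents:
  p_0/q_0 = 38/1
  p_1/q_1 = 39/1
  p_2/q_2 = 77/2
  p_3/q_3 = 116/3
  p_4/q_4 = 8893/230
  p_5/q_5 = 9009/233
  p_6/q_6 = 17902/463
q_5 = 233 ≤ 248 < 463 = q_6, so the answer is 9009/233.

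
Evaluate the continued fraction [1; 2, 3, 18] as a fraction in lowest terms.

183/128

Fold from the inside: start with 18/1.
  3 + 1/18 = 55/18
  2 + 18/55 = 128/55
  1 + 55/128 = 183/128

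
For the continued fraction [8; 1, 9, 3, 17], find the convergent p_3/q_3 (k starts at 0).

Using pₖ = aₖpₖ₋₁ + pₖ₋₂, qₖ = aₖqₖ₋₁ + qₖ₋₂ (with p₋₁=1, p₋₂=0, q₋₁=0, q₋₂=1):
  k=0: a=8, p=8, q=1
  k=1: a=1, p=9, q=1
  k=2: a=9, p=89, q=10
  k=3: a=3, p=276, q=31

276/31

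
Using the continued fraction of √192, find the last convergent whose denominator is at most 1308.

16115/1163

√192 = [13; 1, 5, 1, 26, …] (period length 4).
Convergents:
  p_0/q_0 = 13/1
  p_1/q_1 = 14/1
  p_2/q_2 = 83/6
  p_3/q_3 = 97/7
  p_4/q_4 = 2605/188
  p_5/q_5 = 2702/195
  p_6/q_6 = 16115/1163
  p_7/q_7 = 18817/1358
q_6 = 1163 ≤ 1308 < 1358 = q_7, so the answer is 16115/1163.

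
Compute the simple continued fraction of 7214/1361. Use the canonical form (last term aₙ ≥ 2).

[5; 3, 3, 19, 7]

7214 = 5·1361 + 409
1361 = 3·409 + 134
409 = 3·134 + 7
134 = 19·7 + 1
7 = 7·1 + 0  (stop)
So 7214/1361 = [5; 3, 3, 19, 7].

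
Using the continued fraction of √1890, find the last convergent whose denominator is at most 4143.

97469/2242

√1890 = [43; 2, 9, 6, 9, 2, 86, …] (period length 6).
Convergents:
  p_0/q_0 = 43/1
  p_1/q_1 = 87/2
  p_2/q_2 = 826/19
  p_3/q_3 = 5043/116
  p_4/q_4 = 46213/1063
  p_5/q_5 = 97469/2242
  p_6/q_6 = 8428547/193875
q_5 = 2242 ≤ 4143 < 193875 = q_6, so the answer is 97469/2242.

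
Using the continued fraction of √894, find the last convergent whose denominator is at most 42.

√894 = [29; 1, 8, 1, 58, …] (period length 4).
Convergents:
  p_0/q_0 = 29/1
  p_1/q_1 = 30/1
  p_2/q_2 = 269/9
  p_3/q_3 = 299/10
  p_4/q_4 = 17611/589
q_3 = 10 ≤ 42 < 589 = q_4, so the answer is 299/10.

299/10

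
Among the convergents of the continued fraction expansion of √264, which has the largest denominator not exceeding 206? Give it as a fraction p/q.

√264 = [16; 4, 32, …] (period length 2).
Convergents:
  p_0/q_0 = 16/1
  p_1/q_1 = 65/4
  p_2/q_2 = 2096/129
  p_3/q_3 = 8449/520
q_2 = 129 ≤ 206 < 520 = q_3, so the answer is 2096/129.

2096/129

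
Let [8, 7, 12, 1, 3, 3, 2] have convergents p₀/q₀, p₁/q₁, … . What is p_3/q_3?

749/92

Using pₖ = aₖpₖ₋₁ + pₖ₋₂, qₖ = aₖqₖ₋₁ + qₖ₋₂ (with p₋₁=1, p₋₂=0, q₋₁=0, q₋₂=1):
  k=0: a=8, p=8, q=1
  k=1: a=7, p=57, q=7
  k=2: a=12, p=692, q=85
  k=3: a=1, p=749, q=92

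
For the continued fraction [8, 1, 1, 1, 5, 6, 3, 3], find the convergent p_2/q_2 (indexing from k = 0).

17/2

Using pₖ = aₖpₖ₋₁ + pₖ₋₂, qₖ = aₖqₖ₋₁ + qₖ₋₂ (with p₋₁=1, p₋₂=0, q₋₁=0, q₋₂=1):
  k=0: a=8, p=8, q=1
  k=1: a=1, p=9, q=1
  k=2: a=1, p=17, q=2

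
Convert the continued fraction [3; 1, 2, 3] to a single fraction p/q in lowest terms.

Fold from the inside: start with 3/1.
  2 + 1/3 = 7/3
  1 + 3/7 = 10/7
  3 + 7/10 = 37/10

37/10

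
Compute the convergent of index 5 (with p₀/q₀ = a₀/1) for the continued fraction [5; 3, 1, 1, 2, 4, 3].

417/79

Using pₖ = aₖpₖ₋₁ + pₖ₋₂, qₖ = aₖqₖ₋₁ + qₖ₋₂ (with p₋₁=1, p₋₂=0, q₋₁=0, q₋₂=1):
  k=0: a=5, p=5, q=1
  k=1: a=3, p=16, q=3
  k=2: a=1, p=21, q=4
  k=3: a=1, p=37, q=7
  k=4: a=2, p=95, q=18
  k=5: a=4, p=417, q=79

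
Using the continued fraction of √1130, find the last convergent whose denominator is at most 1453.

√1130 = [33; 1, 1, 1, 1, 1, 1, 66, …] (period length 7).
Convergents:
  p_0/q_0 = 33/1
  p_1/q_1 = 34/1
  p_2/q_2 = 67/2
  p_3/q_3 = 101/3
  p_4/q_4 = 168/5
  p_5/q_5 = 269/8
  p_6/q_6 = 437/13
  p_7/q_7 = 29111/866
  p_8/q_8 = 29548/879
  p_9/q_9 = 58659/1745
q_8 = 879 ≤ 1453 < 1745 = q_9, so the answer is 29548/879.

29548/879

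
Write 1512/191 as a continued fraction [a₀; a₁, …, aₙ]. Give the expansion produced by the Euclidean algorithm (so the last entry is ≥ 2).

[7; 1, 10, 1, 15]

1512 = 7·191 + 175
191 = 1·175 + 16
175 = 10·16 + 15
16 = 1·15 + 1
15 = 15·1 + 0  (stop)
So 1512/191 = [7; 1, 10, 1, 15].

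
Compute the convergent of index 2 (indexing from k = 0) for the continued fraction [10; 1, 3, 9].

43/4

Using pₖ = aₖpₖ₋₁ + pₖ₋₂, qₖ = aₖqₖ₋₁ + qₖ₋₂ (with p₋₁=1, p₋₂=0, q₋₁=0, q₋₂=1):
  k=0: a=10, p=10, q=1
  k=1: a=1, p=11, q=1
  k=2: a=3, p=43, q=4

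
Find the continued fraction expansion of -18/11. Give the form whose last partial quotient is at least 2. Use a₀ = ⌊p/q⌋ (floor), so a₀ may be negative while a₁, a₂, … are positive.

[-2; 2, 1, 3]

-18 = -2*11 + 4
11 = 2*4 + 3
4 = 1*3 + 1
3 = 3*1 + 0  (stop)
So -18/11 = [-2; 2, 1, 3].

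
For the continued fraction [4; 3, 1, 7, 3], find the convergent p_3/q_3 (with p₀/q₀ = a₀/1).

Using pₖ = aₖpₖ₋₁ + pₖ₋₂, qₖ = aₖqₖ₋₁ + qₖ₋₂ (with p₋₁=1, p₋₂=0, q₋₁=0, q₋₂=1):
  k=0: a=4, p=4, q=1
  k=1: a=3, p=13, q=3
  k=2: a=1, p=17, q=4
  k=3: a=7, p=132, q=31

132/31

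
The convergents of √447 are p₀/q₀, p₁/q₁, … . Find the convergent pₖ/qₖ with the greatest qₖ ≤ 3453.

√447 = [21; 7, 42, …] (period length 2).
Convergents:
  p_0/q_0 = 21/1
  p_1/q_1 = 148/7
  p_2/q_2 = 6237/295
  p_3/q_3 = 43807/2072
  p_4/q_4 = 1846131/87319
q_3 = 2072 ≤ 3453 < 87319 = q_4, so the answer is 43807/2072.

43807/2072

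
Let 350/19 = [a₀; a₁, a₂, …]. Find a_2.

350 = 18·19 + 8   →  a_0 = 18
19 = 2·8 + 3   →  a_1 = 2
8 = 2·3 + 2   →  a_2 = 2

2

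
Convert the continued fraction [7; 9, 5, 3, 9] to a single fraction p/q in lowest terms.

Using pₖ = aₖpₖ₋₁ + pₖ₋₂ and qₖ = aₖqₖ₋₁ + qₖ₋₂:
  k=0: a=7, p=7, q=1
  k=1: a=9, p=64, q=9
  k=2: a=5, p=327, q=46
  k=3: a=3, p=1045, q=147
  k=4: a=9, p=9732, q=1369

9732/1369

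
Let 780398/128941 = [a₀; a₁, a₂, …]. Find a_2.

10

780398 = 6·128941 + 6752   →  a_0 = 6
128941 = 19·6752 + 653   →  a_1 = 19
6752 = 10·653 + 222   →  a_2 = 10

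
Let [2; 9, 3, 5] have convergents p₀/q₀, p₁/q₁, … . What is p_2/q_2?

59/28

Using pₖ = aₖpₖ₋₁ + pₖ₋₂, qₖ = aₖqₖ₋₁ + qₖ₋₂ (with p₋₁=1, p₋₂=0, q₋₁=0, q₋₂=1):
  k=0: a=2, p=2, q=1
  k=1: a=9, p=19, q=9
  k=2: a=3, p=59, q=28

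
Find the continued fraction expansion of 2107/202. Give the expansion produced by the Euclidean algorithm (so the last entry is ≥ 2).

2107 = 10*202 + 87
202 = 2*87 + 28
87 = 3*28 + 3
28 = 9*3 + 1
3 = 3*1 + 0  (stop)
So 2107/202 = [10; 2, 3, 9, 3].

[10; 2, 3, 9, 3]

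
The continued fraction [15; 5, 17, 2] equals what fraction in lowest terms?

Fold from the inside: start with 2/1.
  17 + 1/2 = 35/2
  5 + 2/35 = 177/35
  15 + 35/177 = 2690/177

2690/177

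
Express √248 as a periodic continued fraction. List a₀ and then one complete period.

[15; 1, 2, 1, 30]

a₀ = ⌊√248⌋ = 15.
With m₀=0, d₀=1 and mₖ₊₁ = dₖaₖ − mₖ, dₖ₊₁ = (n − mₖ₊₁²)/dₖ, aₖ₊₁ = ⌊(a₀+mₖ₊₁)/dₖ₊₁⌋:
  k=1: m=15, d=23, a=1
  k=2: m=8, d=8, a=2
  k=3: m=8, d=23, a=1
  k=4: m=15, d=1, a=30
d=1 and a=2a₀=30 at k=4, so the next step gives (m, d) = (15, 23) again — its k=1 value — and the period has length 4.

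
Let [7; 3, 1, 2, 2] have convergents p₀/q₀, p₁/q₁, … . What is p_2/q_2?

Using pₖ = aₖpₖ₋₁ + pₖ₋₂, qₖ = aₖqₖ₋₁ + qₖ₋₂ (with p₋₁=1, p₋₂=0, q₋₁=0, q₋₂=1):
  k=0: a=7, p=7, q=1
  k=1: a=3, p=22, q=3
  k=2: a=1, p=29, q=4

29/4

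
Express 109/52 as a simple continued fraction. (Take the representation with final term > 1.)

[2; 10, 2, 2]

109 = 2*52 + 5
52 = 10*5 + 2
5 = 2*2 + 1
2 = 2*1 + 0  (stop)
So 109/52 = [2; 10, 2, 2].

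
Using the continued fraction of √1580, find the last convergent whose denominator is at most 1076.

37881/953

√1580 = [39; 1, 2, 1, 78, …] (period length 4).
Convergents:
  p_0/q_0 = 39/1
  p_1/q_1 = 40/1
  p_2/q_2 = 119/3
  p_3/q_3 = 159/4
  p_4/q_4 = 12521/315
  p_5/q_5 = 12680/319
  p_6/q_6 = 37881/953
  p_7/q_7 = 50561/1272
q_6 = 953 ≤ 1076 < 1272 = q_7, so the answer is 37881/953.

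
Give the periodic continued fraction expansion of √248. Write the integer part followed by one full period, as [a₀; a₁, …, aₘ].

[15; 1, 2, 1, 30]

a₀ = ⌊√248⌋ = 15.
With m₀=0, d₀=1 and mₖ₊₁ = dₖaₖ − mₖ, dₖ₊₁ = (n − mₖ₊₁²)/dₖ, aₖ₊₁ = ⌊(a₀+mₖ₊₁)/dₖ₊₁⌋:
  k=1: m=15, d=23, a=1
  k=2: m=8, d=8, a=2
  k=3: m=8, d=23, a=1
  k=4: m=15, d=1, a=30
d=1 and a=2a₀=30 at k=4, so the next step gives (m, d) = (15, 23) again — its k=1 value — and the period has length 4.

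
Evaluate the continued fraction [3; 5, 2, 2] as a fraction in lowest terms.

Using pₖ = aₖpₖ₋₁ + pₖ₋₂ and qₖ = aₖqₖ₋₁ + qₖ₋₂:
  k=0: a=3, p=3, q=1
  k=1: a=5, p=16, q=5
  k=2: a=2, p=35, q=11
  k=3: a=2, p=86, q=27

86/27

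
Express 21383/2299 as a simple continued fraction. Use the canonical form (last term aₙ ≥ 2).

[9; 3, 3, 9, 1, 2, 3, 2]

21383 = 9·2299 + 692
2299 = 3·692 + 223
692 = 3·223 + 23
223 = 9·23 + 16
23 = 1·16 + 7
16 = 2·7 + 2
7 = 3·2 + 1
2 = 2·1 + 0  (stop)
So 21383/2299 = [9; 3, 3, 9, 1, 2, 3, 2].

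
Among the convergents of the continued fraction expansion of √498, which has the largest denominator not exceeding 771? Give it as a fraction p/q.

9395/421

√498 = [22; 3, 6, 22, 6, 3, 44, …] (period length 6).
Convergents:
  p_0/q_0 = 22/1
  p_1/q_1 = 67/3
  p_2/q_2 = 424/19
  p_3/q_3 = 9395/421
  p_4/q_4 = 56794/2545
q_3 = 421 ≤ 771 < 2545 = q_4, so the answer is 9395/421.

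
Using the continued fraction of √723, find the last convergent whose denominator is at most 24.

√723 = [26; 1, 7, 1, 52, …] (period length 4).
Convergents:
  p_0/q_0 = 26/1
  p_1/q_1 = 27/1
  p_2/q_2 = 215/8
  p_3/q_3 = 242/9
  p_4/q_4 = 12799/476
q_3 = 9 ≤ 24 < 476 = q_4, so the answer is 242/9.

242/9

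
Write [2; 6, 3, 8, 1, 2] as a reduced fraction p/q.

Fold from the inside: start with 2/1.
  1 + 1/2 = 3/2
  8 + 2/3 = 26/3
  3 + 3/26 = 81/26
  6 + 26/81 = 512/81
  2 + 81/512 = 1105/512

1105/512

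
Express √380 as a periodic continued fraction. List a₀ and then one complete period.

[19; 2, 38]

a₀ = ⌊√380⌋ = 19.
With m₀=0, d₀=1 and mₖ₊₁ = dₖaₖ − mₖ, dₖ₊₁ = (n − mₖ₊₁²)/dₖ, aₖ₊₁ = ⌊(a₀+mₖ₊₁)/dₖ₊₁⌋:
  k=1: m=19, d=19, a=2
  k=2: m=19, d=1, a=38
d=1 and a=2a₀=38 at k=2, so the next step gives (m, d) = (19, 19) again — its k=1 value — and the period has length 2.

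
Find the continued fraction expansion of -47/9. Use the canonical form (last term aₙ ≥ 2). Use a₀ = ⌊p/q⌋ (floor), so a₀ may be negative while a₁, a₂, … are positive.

[-6; 1, 3, 2]

-47 = -6*9 + 7
9 = 1*7 + 2
7 = 3*2 + 1
2 = 2*1 + 0  (stop)
So -47/9 = [-6; 1, 3, 2].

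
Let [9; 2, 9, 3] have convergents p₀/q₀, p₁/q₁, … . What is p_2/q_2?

Using pₖ = aₖpₖ₋₁ + pₖ₋₂, qₖ = aₖqₖ₋₁ + qₖ₋₂ (with p₋₁=1, p₋₂=0, q₋₁=0, q₋₂=1):
  k=0: a=9, p=9, q=1
  k=1: a=2, p=19, q=2
  k=2: a=9, p=180, q=19

180/19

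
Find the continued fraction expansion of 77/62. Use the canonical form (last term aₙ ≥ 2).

[1; 4, 7, 2]

77 = 1×62 + 15
62 = 4×15 + 2
15 = 7×2 + 1
2 = 2×1 + 0  (stop)
So 77/62 = [1; 4, 7, 2].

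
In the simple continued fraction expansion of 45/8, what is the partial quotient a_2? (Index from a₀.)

45 = 5·8 + 5   →  a_0 = 5
8 = 1·5 + 3   →  a_1 = 1
5 = 1·3 + 2   →  a_2 = 1

1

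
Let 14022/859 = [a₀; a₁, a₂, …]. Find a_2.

11

14022 = 16·859 + 278   →  a_0 = 16
859 = 3·278 + 25   →  a_1 = 3
278 = 11·25 + 3   →  a_2 = 11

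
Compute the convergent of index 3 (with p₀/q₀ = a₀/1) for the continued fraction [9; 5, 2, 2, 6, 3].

Using pₖ = aₖpₖ₋₁ + pₖ₋₂, qₖ = aₖqₖ₋₁ + qₖ₋₂ (with p₋₁=1, p₋₂=0, q₋₁=0, q₋₂=1):
  k=0: a=9, p=9, q=1
  k=1: a=5, p=46, q=5
  k=2: a=2, p=101, q=11
  k=3: a=2, p=248, q=27

248/27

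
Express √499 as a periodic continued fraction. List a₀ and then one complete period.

[22; 2, 1, 21, 1, 2, 44]

a₀ = ⌊√499⌋ = 22.
With m₀=0, d₀=1 and mₖ₊₁ = dₖaₖ − mₖ, dₖ₊₁ = (n − mₖ₊₁²)/dₖ, aₖ₊₁ = ⌊(a₀+mₖ₊₁)/dₖ₊₁⌋:
  k=1: m=22, d=15, a=2
  k=2: m=8, d=29, a=1
  k=3: m=21, d=2, a=21
  k=4: m=21, d=29, a=1
  k=5: m=8, d=15, a=2
  k=6: m=22, d=1, a=44
d=1 and a=2a₀=44 at k=6, so the next step gives (m, d) = (22, 15) again — its k=1 value — and the period has length 6.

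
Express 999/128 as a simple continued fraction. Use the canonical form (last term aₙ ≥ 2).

999 = 7*128 + 103
128 = 1*103 + 25
103 = 4*25 + 3
25 = 8*3 + 1
3 = 3*1 + 0  (stop)
So 999/128 = [7; 1, 4, 8, 3].

[7; 1, 4, 8, 3]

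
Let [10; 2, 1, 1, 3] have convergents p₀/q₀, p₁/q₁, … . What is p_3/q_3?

52/5

Using pₖ = aₖpₖ₋₁ + pₖ₋₂, qₖ = aₖqₖ₋₁ + qₖ₋₂ (with p₋₁=1, p₋₂=0, q₋₁=0, q₋₂=1):
  k=0: a=10, p=10, q=1
  k=1: a=2, p=21, q=2
  k=2: a=1, p=31, q=3
  k=3: a=1, p=52, q=5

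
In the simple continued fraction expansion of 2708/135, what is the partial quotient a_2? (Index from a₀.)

1

2708 = 20·135 + 8   →  a_0 = 20
135 = 16·8 + 7   →  a_1 = 16
8 = 1·7 + 1   →  a_2 = 1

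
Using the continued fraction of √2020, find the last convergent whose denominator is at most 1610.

71956/1601

√2020 = [44; 1, 16, 1, 88, …] (period length 4).
Convergents:
  p_0/q_0 = 44/1
  p_1/q_1 = 45/1
  p_2/q_2 = 764/17
  p_3/q_3 = 809/18
  p_4/q_4 = 71956/1601
  p_5/q_5 = 72765/1619
q_4 = 1601 ≤ 1610 < 1619 = q_5, so the answer is 71956/1601.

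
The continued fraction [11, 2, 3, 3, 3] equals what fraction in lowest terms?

Fold from the inside: start with 3/1.
  3 + 1/3 = 10/3
  3 + 3/10 = 33/10
  2 + 10/33 = 76/33
  11 + 33/76 = 869/76

869/76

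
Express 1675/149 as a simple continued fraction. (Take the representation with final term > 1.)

[11; 4, 7, 5]

1675 = 11*149 + 36
149 = 4*36 + 5
36 = 7*5 + 1
5 = 5*1 + 0  (stop)
So 1675/149 = [11; 4, 7, 5].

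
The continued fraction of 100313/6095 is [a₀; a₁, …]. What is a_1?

2

100313 = 16·6095 + 2793   →  a_0 = 16
6095 = 2·2793 + 509   →  a_1 = 2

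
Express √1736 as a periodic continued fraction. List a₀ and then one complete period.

a₀ = ⌊√1736⌋ = 41.
With m₀=0, d₀=1 and mₖ₊₁ = dₖaₖ − mₖ, dₖ₊₁ = (n − mₖ₊₁²)/dₖ, aₖ₊₁ = ⌊(a₀+mₖ₊₁)/dₖ₊₁⌋:
  k=1: m=41, d=55, a=1
  k=2: m=14, d=28, a=1
  k=3: m=14, d=55, a=1
  k=4: m=41, d=1, a=82
d=1 and a=2a₀=82 at k=4, so the next step gives (m, d) = (41, 55) again — its k=1 value — and the period has length 4.

[41; 1, 1, 1, 82]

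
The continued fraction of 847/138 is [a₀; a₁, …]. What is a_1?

847 = 6·138 + 19   →  a_0 = 6
138 = 7·19 + 5   →  a_1 = 7

7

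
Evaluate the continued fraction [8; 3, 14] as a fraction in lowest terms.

Using pₖ = aₖpₖ₋₁ + pₖ₋₂ and qₖ = aₖqₖ₋₁ + qₖ₋₂:
  k=0: a=8, p=8, q=1
  k=1: a=3, p=25, q=3
  k=2: a=14, p=358, q=43

358/43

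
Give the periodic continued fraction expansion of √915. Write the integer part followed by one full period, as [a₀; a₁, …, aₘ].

a₀ = ⌊√915⌋ = 30.
With m₀=0, d₀=1 and mₖ₊₁ = dₖaₖ − mₖ, dₖ₊₁ = (n − mₖ₊₁²)/dₖ, aₖ₊₁ = ⌊(a₀+mₖ₊₁)/dₖ₊₁⌋:
  k=1: m=30, d=15, a=4
  k=2: m=30, d=1, a=60
d=1 and a=2a₀=60 at k=2, so the next step gives (m, d) = (30, 15) again — its k=1 value — and the period has length 2.

[30; 4, 60]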